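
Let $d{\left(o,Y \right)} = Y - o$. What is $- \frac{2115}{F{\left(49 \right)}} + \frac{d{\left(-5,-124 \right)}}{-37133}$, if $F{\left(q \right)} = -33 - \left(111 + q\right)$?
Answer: $\frac{78559262}{7166669} \approx 10.962$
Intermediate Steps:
$F{\left(q \right)} = -144 - q$
$- \frac{2115}{F{\left(49 \right)}} + \frac{d{\left(-5,-124 \right)}}{-37133} = - \frac{2115}{-144 - 49} + \frac{-124 - -5}{-37133} = - \frac{2115}{-144 - 49} + \left(-124 + 5\right) \left(- \frac{1}{37133}\right) = - \frac{2115}{-193} - - \frac{119}{37133} = \left(-2115\right) \left(- \frac{1}{193}\right) + \frac{119}{37133} = \frac{2115}{193} + \frac{119}{37133} = \frac{78559262}{7166669}$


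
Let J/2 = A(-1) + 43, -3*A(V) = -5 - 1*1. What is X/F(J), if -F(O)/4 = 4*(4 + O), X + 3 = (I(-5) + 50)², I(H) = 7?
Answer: -1623/752 ≈ -2.1582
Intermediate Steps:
A(V) = 2 (A(V) = -(-5 - 1*1)/3 = -(-5 - 1)/3 = -⅓*(-6) = 2)
X = 3246 (X = -3 + (7 + 50)² = -3 + 57² = -3 + 3249 = 3246)
J = 90 (J = 2*(2 + 43) = 2*45 = 90)
F(O) = -64 - 16*O (F(O) = -16*(4 + O) = -4*(16 + 4*O) = -64 - 16*O)
X/F(J) = 3246/(-64 - 16*90) = 3246/(-64 - 1440) = 3246/(-1504) = 3246*(-1/1504) = -1623/752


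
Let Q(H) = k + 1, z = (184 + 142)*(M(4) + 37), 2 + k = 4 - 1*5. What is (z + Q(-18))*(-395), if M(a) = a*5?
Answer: -7339100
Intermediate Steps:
M(a) = 5*a
k = -3 (k = -2 + (4 - 1*5) = -2 + (4 - 5) = -2 - 1 = -3)
z = 18582 (z = (184 + 142)*(5*4 + 37) = 326*(20 + 37) = 326*57 = 18582)
Q(H) = -2 (Q(H) = -3 + 1 = -2)
(z + Q(-18))*(-395) = (18582 - 2)*(-395) = 18580*(-395) = -7339100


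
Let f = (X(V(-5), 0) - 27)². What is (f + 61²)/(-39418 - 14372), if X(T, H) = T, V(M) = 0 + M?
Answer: -949/10758 ≈ -0.088213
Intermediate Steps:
V(M) = M
f = 1024 (f = (-5 - 27)² = (-32)² = 1024)
(f + 61²)/(-39418 - 14372) = (1024 + 61²)/(-39418 - 14372) = (1024 + 3721)/(-53790) = 4745*(-1/53790) = -949/10758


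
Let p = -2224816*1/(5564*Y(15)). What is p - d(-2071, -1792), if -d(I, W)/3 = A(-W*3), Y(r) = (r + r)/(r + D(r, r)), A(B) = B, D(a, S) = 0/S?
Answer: 22155946/1391 ≈ 15928.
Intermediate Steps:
D(a, S) = 0
Y(r) = 2 (Y(r) = (r + r)/(r + 0) = (2*r)/r = 2)
d(I, W) = 9*W (d(I, W) = -3*(-W)*3 = -(-9)*W = 9*W)
p = -278102/1391 (p = -2224816/(2*5564) = -2224816/11128 = -2224816*1/11128 = -278102/1391 ≈ -199.93)
p - d(-2071, -1792) = -278102/1391 - 9*(-1792) = -278102/1391 - 1*(-16128) = -278102/1391 + 16128 = 22155946/1391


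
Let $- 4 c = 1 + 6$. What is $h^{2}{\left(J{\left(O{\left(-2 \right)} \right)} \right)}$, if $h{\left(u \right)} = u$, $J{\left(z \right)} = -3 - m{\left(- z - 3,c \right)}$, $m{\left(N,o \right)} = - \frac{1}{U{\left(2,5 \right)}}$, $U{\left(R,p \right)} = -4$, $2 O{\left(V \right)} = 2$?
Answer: $\frac{169}{16} \approx 10.563$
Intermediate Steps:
$O{\left(V \right)} = 1$ ($O{\left(V \right)} = \frac{1}{2} \cdot 2 = 1$)
$c = - \frac{7}{4}$ ($c = - \frac{1 + 6}{4} = \left(- \frac{1}{4}\right) 7 = - \frac{7}{4} \approx -1.75$)
$m{\left(N,o \right)} = \frac{1}{4}$ ($m{\left(N,o \right)} = - \frac{1}{-4} = \left(-1\right) \left(- \frac{1}{4}\right) = \frac{1}{4}$)
$J{\left(z \right)} = - \frac{13}{4}$ ($J{\left(z \right)} = -3 - \frac{1}{4} = - \frac{13}{4}$)
$h^{2}{\left(J{\left(O{\left(-2 \right)} \right)} \right)} = \left(- \frac{13}{4}\right)^{2} = \frac{169}{16}$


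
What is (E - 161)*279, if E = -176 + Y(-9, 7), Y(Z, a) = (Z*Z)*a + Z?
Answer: 61659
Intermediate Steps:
Y(Z, a) = Z + a*Z² (Y(Z, a) = Z²*a + Z = a*Z² + Z = Z + a*Z²)
E = 382 (E = -176 - 9*(1 - 9*7) = -176 - 9*(1 - 63) = -176 - 9*(-62) = -176 + 558 = 382)
(E - 161)*279 = (382 - 161)*279 = 221*279 = 61659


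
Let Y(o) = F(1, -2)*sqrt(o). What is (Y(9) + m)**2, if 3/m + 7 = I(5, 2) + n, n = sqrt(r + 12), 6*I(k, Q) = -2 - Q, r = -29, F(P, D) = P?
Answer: 9*(120*sqrt(17) + 247*I)/(2*(69*sqrt(17) + 188*I)) ≈ 7.2444 - 0.8803*I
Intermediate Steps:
I(k, Q) = -1/3 - Q/6 (I(k, Q) = (-2 - Q)/6 = -1/3 - Q/6)
n = I*sqrt(17) (n = sqrt(-29 + 12) = sqrt(-17) = I*sqrt(17) ≈ 4.1231*I)
m = 3/(-23/3 + I*sqrt(17)) (m = 3/(-7 + ((-1/3 - 1/6*2) + I*sqrt(17))) = 3/(-7 + ((-1/3 - 1/3) + I*sqrt(17))) = 3/(-7 + (-2/3 + I*sqrt(17))) = 3/(-23/3 + I*sqrt(17)) ≈ -0.30352 - 0.16323*I)
Y(o) = sqrt(o) (Y(o) = 1*sqrt(o) = sqrt(o))
(Y(9) + m)**2 = (sqrt(9) + (-207/682 - 27*I*sqrt(17)/682))**2 = (3 + (-207/682 - 27*I*sqrt(17)/682))**2 = (1839/682 - 27*I*sqrt(17)/682)**2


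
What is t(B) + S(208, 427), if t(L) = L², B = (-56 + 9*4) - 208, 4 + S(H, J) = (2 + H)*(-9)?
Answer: 50090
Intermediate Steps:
S(H, J) = -22 - 9*H (S(H, J) = -4 + (2 + H)*(-9) = -4 + (-18 - 9*H) = -22 - 9*H)
B = -228 (B = (-56 + 36) - 208 = -20 - 208 = -228)
t(B) + S(208, 427) = (-228)² + (-22 - 9*208) = 51984 + (-22 - 1872) = 51984 - 1894 = 50090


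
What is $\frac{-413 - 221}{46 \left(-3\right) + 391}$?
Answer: $- \frac{634}{253} \approx -2.5059$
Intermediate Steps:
$\frac{-413 - 221}{46 \left(-3\right) + 391} = - \frac{634}{-138 + 391} = - \frac{634}{253}$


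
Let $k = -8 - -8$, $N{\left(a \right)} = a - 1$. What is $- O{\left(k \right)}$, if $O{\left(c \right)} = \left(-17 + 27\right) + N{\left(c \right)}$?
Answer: $-9$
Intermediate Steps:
$N{\left(a \right)} = -1 + a$ ($N{\left(a \right)} = a - 1 = -1 + a$)
$k = 0$ ($k = -8 + 8 = 0$)
$O{\left(c \right)} = 9 + c$ ($O{\left(c \right)} = \left(-17 + 27\right) + \left(-1 + c\right) = 10 + \left(-1 + c\right) = 9 + c$)
$- O{\left(k \right)} = - (9 + 0) = \left(-1\right) 9 = -9$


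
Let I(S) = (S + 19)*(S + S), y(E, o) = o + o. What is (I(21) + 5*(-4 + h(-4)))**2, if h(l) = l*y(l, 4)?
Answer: 2250000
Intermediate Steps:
y(E, o) = 2*o
h(l) = 8*l (h(l) = l*(2*4) = l*8 = 8*l)
I(S) = 2*S*(19 + S) (I(S) = (19 + S)*(2*S) = 2*S*(19 + S))
(I(21) + 5*(-4 + h(-4)))**2 = (2*21*(19 + 21) + 5*(-4 + 8*(-4)))**2 = (2*21*40 + 5*(-4 - 32))**2 = (1680 + 5*(-36))**2 = (1680 - 180)**2 = 1500**2 = 2250000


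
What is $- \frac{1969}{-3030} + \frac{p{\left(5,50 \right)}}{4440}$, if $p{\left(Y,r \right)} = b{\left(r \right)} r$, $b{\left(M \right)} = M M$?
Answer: $\frac{3229103}{112110} \approx 28.803$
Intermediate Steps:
$b{\left(M \right)} = M^{2}$
$p{\left(Y,r \right)} = r^{3}$ ($p{\left(Y,r \right)} = r^{2} r = r^{3}$)
$- \frac{1969}{-3030} + \frac{p{\left(5,50 \right)}}{4440} = - \frac{1969}{-3030} + \frac{50^{3}}{4440} = \left(-1969\right) \left(- \frac{1}{3030}\right) + 125000 \cdot \frac{1}{4440} = \frac{1969}{3030} + \frac{3125}{111} = \frac{3229103}{112110}$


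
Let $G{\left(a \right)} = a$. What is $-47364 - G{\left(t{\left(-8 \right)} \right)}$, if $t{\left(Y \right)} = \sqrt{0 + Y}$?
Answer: $-47364 - 2 i \sqrt{2} \approx -47364.0 - 2.8284 i$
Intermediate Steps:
$t{\left(Y \right)} = \sqrt{Y}$
$-47364 - G{\left(t{\left(-8 \right)} \right)} = -47364 - \sqrt{-8} = -47364 - 2 i \sqrt{2}$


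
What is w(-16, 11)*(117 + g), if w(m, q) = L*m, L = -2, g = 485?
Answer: 19264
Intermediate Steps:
w(m, q) = -2*m
w(-16, 11)*(117 + g) = (-2*(-16))*(117 + 485) = 32*602 = 19264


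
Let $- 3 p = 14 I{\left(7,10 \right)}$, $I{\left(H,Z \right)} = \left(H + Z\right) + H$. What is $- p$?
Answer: $112$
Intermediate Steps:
$I{\left(H,Z \right)} = Z + 2 H$
$p = -112$ ($p = - \frac{14 \left(10 + 2 \cdot 7\right)}{3} = - \frac{14 \left(10 + 14\right)}{3} = - \frac{14 \cdot 24}{3} = \left(- \frac{1}{3}\right) 336 = -112$)
$- p = \left(-1\right) \left(-112\right) = 112$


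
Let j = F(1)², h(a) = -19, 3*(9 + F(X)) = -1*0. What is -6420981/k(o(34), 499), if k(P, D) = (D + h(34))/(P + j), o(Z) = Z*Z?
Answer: -2647584499/160 ≈ -1.6547e+7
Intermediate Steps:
F(X) = -9 (F(X) = -9 + (-1*0)/3 = -9 + (⅓)*0 = -9 + 0 = -9)
j = 81 (j = (-9)² = 81)
o(Z) = Z²
k(P, D) = (-19 + D)/(81 + P) (k(P, D) = (D - 19)/(P + 81) = (-19 + D)/(81 + P))
-6420981/k(o(34), 499) = -6420981*(81 + 34²)/(-19 + 499) = -6420981/(480/(81 + 1156)) = -6420981/(480/1237) = -6420981/((1/1237)*480) = -6420981/480/1237 = -6420981*1237/480 = -2647584499/160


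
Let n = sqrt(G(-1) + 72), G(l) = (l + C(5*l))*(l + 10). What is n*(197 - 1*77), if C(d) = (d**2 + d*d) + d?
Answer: 720*sqrt(13) ≈ 2596.0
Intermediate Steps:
C(d) = d + 2*d**2 (C(d) = (d**2 + d**2) + d = 2*d**2 + d = d + 2*d**2)
G(l) = (10 + l)*(l + 5*l*(1 + 10*l)) (G(l) = (l + (5*l)*(1 + 2*(5*l)))*(l + 10) = (l + (5*l)*(1 + 10*l))*(10 + l) = (l + 5*l*(1 + 10*l))*(10 + l) = (10 + l)*(l + 5*l*(1 + 10*l)))
n = 6*sqrt(13) (n = sqrt(2*(-1)*(30 + 25*(-1)**2 + 253*(-1)) + 72) = sqrt(2*(-1)*(30 + 25*1 - 253) + 72) = sqrt(2*(-1)*(30 + 25 - 253) + 72) = sqrt(2*(-1)*(-198) + 72) = sqrt(396 + 72) = sqrt(468) = 6*sqrt(13) ≈ 21.633)
n*(197 - 1*77) = (6*sqrt(13))*(197 - 1*77) = (6*sqrt(13))*(197 - 77) = (6*sqrt(13))*120 = 720*sqrt(13)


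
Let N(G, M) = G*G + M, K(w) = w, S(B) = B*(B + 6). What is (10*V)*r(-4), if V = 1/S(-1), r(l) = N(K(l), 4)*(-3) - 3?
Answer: 126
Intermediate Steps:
S(B) = B*(6 + B)
N(G, M) = M + G² (N(G, M) = G² + M = M + G²)
r(l) = -15 - 3*l² (r(l) = (4 + l²)*(-3) - 3 = (-12 - 3*l²) - 3 = -15 - 3*l²)
V = -⅕ (V = 1/(-(6 - 1)) = 1/(-1*5) = 1/(-5) = -⅕ ≈ -0.20000)
(10*V)*r(-4) = (10*(-⅕))*(-15 - 3*(-4)²) = -2*(-15 - 3*16) = -2*(-15 - 48) = -2*(-63) = 126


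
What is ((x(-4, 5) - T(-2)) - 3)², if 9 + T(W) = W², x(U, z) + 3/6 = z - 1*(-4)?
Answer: 441/4 ≈ 110.25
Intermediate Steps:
x(U, z) = 7/2 + z (x(U, z) = -½ + (z - 1*(-4)) = -½ + (z + 4) = -½ + (4 + z) = 7/2 + z)
T(W) = -9 + W²
((x(-4, 5) - T(-2)) - 3)² = (((7/2 + 5) - (-9 + (-2)²)) - 3)² = ((17/2 - (-9 + 4)) - 3)² = ((17/2 - 1*(-5)) - 3)² = ((17/2 + 5) - 3)² = (27/2 - 3)² = (21/2)² = 441/4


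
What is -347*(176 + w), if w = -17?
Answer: -55173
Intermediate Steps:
-347*(176 + w) = -347*(176 - 17) = -347*159 = -1*55173 = -55173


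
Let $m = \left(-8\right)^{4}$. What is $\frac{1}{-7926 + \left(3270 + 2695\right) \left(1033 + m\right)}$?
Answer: $\frac{1}{30586559} \approx 3.2694 \cdot 10^{-8}$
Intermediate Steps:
$m = 4096$
$\frac{1}{-7926 + \left(3270 + 2695\right) \left(1033 + m\right)} = \frac{1}{-7926 + \left(3270 + 2695\right) \left(1033 + 4096\right)} = \frac{1}{-7926 + 5965 \cdot 5129} = \frac{1}{-7926 + 30594485} = \frac{1}{30586559}$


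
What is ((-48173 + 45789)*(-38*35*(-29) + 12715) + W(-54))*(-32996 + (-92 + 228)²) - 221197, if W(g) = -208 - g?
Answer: 1772821891803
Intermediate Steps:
((-48173 + 45789)*(-38*35*(-29) + 12715) + W(-54))*(-32996 + (-92 + 228)²) - 221197 = ((-48173 + 45789)*(-38*35*(-29) + 12715) + (-208 - 1*(-54)))*(-32996 + (-92 + 228)²) - 221197 = (-2384*(-1330*(-29) + 12715) + (-208 + 54))*(-32996 + 136²) - 221197 = (-2384*(38570 + 12715) - 154)*(-32996 + 18496) - 221197 = (-2384*51285 - 154)*(-14500) - 221197 = (-122263440 - 154)*(-14500) - 221197 = -122263594*(-14500) - 221197 = 1772822113000 - 221197 = 1772821891803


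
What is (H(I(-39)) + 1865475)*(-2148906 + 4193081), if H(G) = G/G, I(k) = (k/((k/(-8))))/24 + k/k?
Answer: 3813359402300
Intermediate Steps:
I(k) = ⅔ (I(k) = (k/((k*(-⅛))))*(1/24) + 1 = (k/((-k/8)))*(1/24) + 1 = (k*(-8/k))*(1/24) + 1 = -8*1/24 + 1 = -⅓ + 1 = ⅔)
H(G) = 1
(H(I(-39)) + 1865475)*(-2148906 + 4193081) = (1 + 1865475)*(-2148906 + 4193081) = 1865476*2044175 = 3813359402300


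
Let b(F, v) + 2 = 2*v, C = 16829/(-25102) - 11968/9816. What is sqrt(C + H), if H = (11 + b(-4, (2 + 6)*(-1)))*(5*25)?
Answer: 5*I*sqrt(33274436970152994)/30800154 ≈ 29.612*I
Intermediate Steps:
C = -58201775/30800154 (C = 16829*(-1/25102) - 11968*1/9816 = -16829/25102 - 1496/1227 = -58201775/30800154 ≈ -1.8897)
b(F, v) = -2 + 2*v
H = -875 (H = (11 + (-2 + 2*((2 + 6)*(-1))))*(5*25) = (11 + (-2 + 2*(8*(-1))))*125 = (11 + (-2 + 2*(-8)))*125 = (11 + (-2 - 16))*125 = (11 - 18)*125 = -7*125 = -875)
sqrt(C + H) = sqrt(-58201775/30800154 - 875) = sqrt(-27008336525/30800154) = 5*I*sqrt(33274436970152994)/30800154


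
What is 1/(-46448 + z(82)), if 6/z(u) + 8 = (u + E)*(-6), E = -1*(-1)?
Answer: -253/11751347 ≈ -2.1529e-5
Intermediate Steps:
E = 1
z(u) = 6/(-14 - 6*u) (z(u) = 6/(-8 + (u + 1)*(-6)) = 6/(-8 + (1 + u)*(-6)) = 6/(-8 + (-6 - 6*u)) = 6/(-14 - 6*u))
1/(-46448 + z(82)) = 1/(-46448 - 3/(7 + 3*82)) = 1/(-46448 - 3/(7 + 246)) = 1/(-46448 - 3/253) = 1/(-11751347/253) = -253/11751347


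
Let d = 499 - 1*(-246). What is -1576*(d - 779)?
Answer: 53584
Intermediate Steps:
d = 745 (d = 499 + 246 = 745)
-1576*(d - 779) = -1576*(745 - 779) = -1576*(-34) = 53584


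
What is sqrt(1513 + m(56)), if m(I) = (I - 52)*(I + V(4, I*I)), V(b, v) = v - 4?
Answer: 3*sqrt(1585) ≈ 119.44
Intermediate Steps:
V(b, v) = -4 + v
m(I) = (-52 + I)*(-4 + I + I**2) (m(I) = (I - 52)*(I + (-4 + I*I)) = (-52 + I)*(I + (-4 + I**2)) = (-52 + I)*(-4 + I + I**2))
sqrt(1513 + m(56)) = sqrt(1513 + (208 + 56**3 - 56*56 - 51*56**2)) = sqrt(1513 + (208 + 175616 - 3136 - 51*3136)) = sqrt(1513 + (208 + 175616 - 3136 - 159936)) = sqrt(1513 + 12752) = sqrt(14265) = 3*sqrt(1585)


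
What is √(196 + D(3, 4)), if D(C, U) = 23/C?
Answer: √1833/3 ≈ 14.271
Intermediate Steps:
√(196 + D(3, 4)) = √(196 + 23/3) = √(611/3) = √1833/3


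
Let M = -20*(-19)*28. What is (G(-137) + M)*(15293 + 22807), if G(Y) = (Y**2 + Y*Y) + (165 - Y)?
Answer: 1847088000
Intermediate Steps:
M = 10640 (M = 380*28 = 10640)
G(Y) = 165 - Y + 2*Y**2 (G(Y) = (Y**2 + Y**2) + (165 - Y) = 2*Y**2 + (165 - Y) = 165 - Y + 2*Y**2)
(G(-137) + M)*(15293 + 22807) = ((165 - 1*(-137) + 2*(-137)**2) + 10640)*(15293 + 22807) = ((165 + 137 + 2*18769) + 10640)*38100 = ((165 + 137 + 37538) + 10640)*38100 = (37840 + 10640)*38100 = 48480*38100 = 1847088000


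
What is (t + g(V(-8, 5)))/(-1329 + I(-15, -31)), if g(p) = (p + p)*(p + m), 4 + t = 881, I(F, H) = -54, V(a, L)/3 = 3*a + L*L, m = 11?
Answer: -961/1383 ≈ -0.69487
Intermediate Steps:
V(a, L) = 3*L² + 9*a (V(a, L) = 3*(3*a + L*L) = 3*(3*a + L²) = 3*(L² + 3*a) = 3*L² + 9*a)
t = 877 (t = -4 + 881 = 877)
g(p) = 2*p*(11 + p) (g(p) = (p + p)*(p + 11) = (2*p)*(11 + p) = 2*p*(11 + p))
(t + g(V(-8, 5)))/(-1329 + I(-15, -31)) = (877 + 2*(3*5² + 9*(-8))*(11 + (3*5² + 9*(-8))))/(-1329 - 54) = (877 + 2*(3*25 - 72)*(11 + (3*25 - 72)))/(-1383) = (877 + 2*(75 - 72)*(11 + (75 - 72)))*(-1/1383) = (877 + 2*3*(11 + 3))*(-1/1383) = (877 + 2*3*14)*(-1/1383) = (877 + 84)*(-1/1383) = 961*(-1/1383) = -961/1383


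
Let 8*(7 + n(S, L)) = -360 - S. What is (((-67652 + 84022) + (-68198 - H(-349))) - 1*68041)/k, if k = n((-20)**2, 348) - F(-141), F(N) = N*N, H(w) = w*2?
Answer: 119171/19983 ≈ 5.9636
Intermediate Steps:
H(w) = 2*w
n(S, L) = -52 - S/8 (n(S, L) = -7 + (-360 - S)/8 = -7 + (-45 - S/8) = -52 - S/8)
F(N) = N**2
k = -19983 (k = (-52 - 1/8*(-20)**2) - 1*(-141)**2 = (-52 - 1/8*400) - 1*19881 = (-52 - 50) - 19881 = -102 - 19881 = -19983)
(((-67652 + 84022) + (-68198 - H(-349))) - 1*68041)/k = (((-67652 + 84022) + (-68198 - 2*(-349))) - 1*68041)/(-19983) = ((16370 + (-68198 - 1*(-698))) - 68041)*(-1/19983) = ((16370 + (-68198 + 698)) - 68041)*(-1/19983) = ((16370 - 67500) - 68041)*(-1/19983) = (-51130 - 68041)*(-1/19983) = -119171*(-1/19983) = 119171/19983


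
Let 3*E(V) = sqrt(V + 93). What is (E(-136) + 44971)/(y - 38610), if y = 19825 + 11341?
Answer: -44971/7444 - I*sqrt(43)/22332 ≈ -6.0412 - 0.00029363*I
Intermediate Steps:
y = 31166
E(V) = sqrt(93 + V)/3 (E(V) = sqrt(V + 93)/3 = sqrt(93 + V)/3)
(E(-136) + 44971)/(y - 38610) = (sqrt(93 - 136)/3 + 44971)/(31166 - 38610) = (sqrt(-43)/3 + 44971)/(-7444) = ((I*sqrt(43))/3 + 44971)*(-1/7444) = (I*sqrt(43)/3 + 44971)*(-1/7444) = (44971 + I*sqrt(43)/3)*(-1/7444) = -44971/7444 - I*sqrt(43)/22332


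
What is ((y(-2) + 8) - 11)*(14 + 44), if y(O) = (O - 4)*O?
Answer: 522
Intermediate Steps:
y(O) = O*(-4 + O) (y(O) = (-4 + O)*O = O*(-4 + O))
((y(-2) + 8) - 11)*(14 + 44) = ((-2*(-4 - 2) + 8) - 11)*(14 + 44) = ((-2*(-6) + 8) - 11)*58 = ((12 + 8) - 11)*58 = (20 - 11)*58 = 9*58 = 522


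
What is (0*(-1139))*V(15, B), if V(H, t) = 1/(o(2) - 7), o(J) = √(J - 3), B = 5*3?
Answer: 0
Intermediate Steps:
B = 15
o(J) = √(-3 + J)
V(H, t) = (-7 - I)/50 (V(H, t) = 1/(√(-3 + 2) - 7) = 1/(√(-1) - 7) = 1/(I - 7) = 1/(-7 + I) = (-7 - I)/50)
(0*(-1139))*V(15, B) = (0*(-1139))*(-7/50 - I/50) = 0*(-7/50 - I/50) = 0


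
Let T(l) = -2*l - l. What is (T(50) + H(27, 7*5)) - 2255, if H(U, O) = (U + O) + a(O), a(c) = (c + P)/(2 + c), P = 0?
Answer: -86656/37 ≈ -2342.1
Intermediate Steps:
a(c) = c/(2 + c) (a(c) = (c + 0)/(2 + c) = c/(2 + c))
T(l) = -3*l
H(U, O) = O + U + O/(2 + O) (H(U, O) = (U + O) + O/(2 + O) = (O + U) + O/(2 + O) = O + U + O/(2 + O))
(T(50) + H(27, 7*5)) - 2255 = (-3*50 + (7*5 + (2 + 7*5)*(7*5 + 27))/(2 + 7*5)) - 2255 = (-150 + (35 + (2 + 35)*(35 + 27))/(2 + 35)) - 2255 = (-150 + (35 + 37*62)/37) - 2255 = (-150 + (35 + 2294)/37) - 2255 = (-150 + (1/37)*2329) - 2255 = (-150 + 2329/37) - 2255 = -3221/37 - 2255 = -86656/37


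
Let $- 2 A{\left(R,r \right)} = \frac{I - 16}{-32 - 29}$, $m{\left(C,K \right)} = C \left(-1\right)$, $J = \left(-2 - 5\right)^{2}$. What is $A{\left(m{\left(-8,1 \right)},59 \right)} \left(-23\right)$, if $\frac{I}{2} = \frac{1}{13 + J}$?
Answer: $\frac{11385}{3782} \approx 3.0103$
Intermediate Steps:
$J = 49$ ($J = \left(-7\right)^{2} = 49$)
$m{\left(C,K \right)} = - C$
$I = \frac{1}{31}$ ($I = \frac{2}{13 + 49} = \frac{2}{62} = 2 \cdot \frac{1}{62} = \frac{1}{31} \approx 0.032258$)
$A{\left(R,r \right)} = - \frac{495}{3782}$ ($A{\left(R,r \right)} = - \frac{\left(\frac{1}{31} - 16\right) \frac{1}{-32 - 29}}{2} = - \frac{\left(- \frac{495}{31}\right) \frac{1}{-61}}{2} = - \frac{\left(- \frac{495}{31}\right) \left(- \frac{1}{61}\right)}{2} = \left(- \frac{1}{2}\right) \frac{495}{1891} = - \frac{495}{3782}$)
$A{\left(m{\left(-8,1 \right)},59 \right)} \left(-23\right) = \left(- \frac{495}{3782}\right) \left(-23\right) = \frac{11385}{3782}$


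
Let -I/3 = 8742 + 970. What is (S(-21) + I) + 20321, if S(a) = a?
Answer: -8836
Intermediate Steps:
I = -29136 (I = -3*(8742 + 970) = -3*9712 = -29136)
(S(-21) + I) + 20321 = (-21 - 29136) + 20321 = -29157 + 20321 = -8836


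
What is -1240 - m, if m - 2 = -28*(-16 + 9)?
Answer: -1438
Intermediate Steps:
m = 198 (m = 2 - 28*(-16 + 9) = 2 - 28*(-7) = 2 + 196 = 198)
-1240 - m = -1240 - 1*198 = -1240 - 198 = -1438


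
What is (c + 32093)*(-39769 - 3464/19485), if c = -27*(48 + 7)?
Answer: -54776474704/45 ≈ -1.2173e+9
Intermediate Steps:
c = -1485 (c = -27*55 = -1485)
(c + 32093)*(-39769 - 3464/19485) = (-1485 + 32093)*(-39769 - 3464/19485) = 30608*(-39769 - 3464*1/19485) = 30608*(-39769 - 8/45) = 30608*(-1789613/45) = -54776474704/45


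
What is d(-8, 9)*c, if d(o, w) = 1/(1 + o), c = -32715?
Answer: 32715/7 ≈ 4673.6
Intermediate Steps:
d(-8, 9)*c = -32715/(1 - 8) = -32715/(-7) = -⅐*(-32715) = 32715/7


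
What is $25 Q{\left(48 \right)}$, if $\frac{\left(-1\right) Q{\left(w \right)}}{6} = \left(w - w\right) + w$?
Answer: $-7200$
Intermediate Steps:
$Q{\left(w \right)} = - 6 w$ ($Q{\left(w \right)} = - 6 \left(\left(w - w\right) + w\right) = - 6 \left(0 + w\right) = - 6 w$)
$25 Q{\left(48 \right)} = 25 \left(\left(-6\right) 48\right) = 25 \left(-288\right) = -7200$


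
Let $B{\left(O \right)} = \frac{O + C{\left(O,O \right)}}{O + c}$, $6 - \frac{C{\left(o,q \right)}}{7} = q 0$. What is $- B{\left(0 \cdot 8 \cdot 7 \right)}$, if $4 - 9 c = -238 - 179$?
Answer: $- \frac{378}{421} \approx -0.89786$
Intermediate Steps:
$c = \frac{421}{9}$ ($c = \frac{4}{9} - \frac{-238 - 179}{9} = \frac{4}{9} - - \frac{139}{3} = \frac{4}{9} + \frac{139}{3} = \frac{421}{9} \approx 46.778$)
$C{\left(o,q \right)} = 42$ ($C{\left(o,q \right)} = 42 - 7 q 0 = 42 - 0 = 42 + 0 = 42$)
$B{\left(O \right)} = \frac{42 + O}{\frac{421}{9} + O}$ ($B{\left(O \right)} = \frac{O + 42}{O + \frac{421}{9}} = \frac{42 + O}{\frac{421}{9} + O}$)
$- B{\left(0 \cdot 8 \cdot 7 \right)} = - \frac{9 \left(42 + 0 \cdot 8 \cdot 7\right)}{421 + 9 \cdot 0 \cdot 8 \cdot 7} = - \frac{9 \left(42 + 0 \cdot 7\right)}{421 + 9 \cdot 0 \cdot 7} = - \frac{9 \left(42 + 0\right)}{421 + 9 \cdot 0} = - \frac{9 \cdot 42}{421 + 0} = - \frac{9 \cdot 42}{421} = \left(-1\right) \frac{378}{421} = - \frac{378}{421}$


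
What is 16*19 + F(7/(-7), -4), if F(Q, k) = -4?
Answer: 300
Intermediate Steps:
16*19 + F(7/(-7), -4) = 16*19 - 4 = 304 - 4 = 300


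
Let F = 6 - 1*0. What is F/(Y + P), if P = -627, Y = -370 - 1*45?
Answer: -3/521 ≈ -0.0057582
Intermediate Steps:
Y = -415 (Y = -370 - 45 = -415)
F = 6 (F = 6 + 0 = 6)
F/(Y + P) = 6/(-415 - 627) = 6/(-1042) = -1/1042*6 = -3/521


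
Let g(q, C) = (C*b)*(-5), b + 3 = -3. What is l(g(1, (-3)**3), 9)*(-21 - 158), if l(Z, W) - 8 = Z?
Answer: 143558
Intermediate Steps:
b = -6 (b = -3 - 3 = -6)
g(q, C) = 30*C (g(q, C) = (C*(-6))*(-5) = -6*C*(-5) = 30*C)
l(Z, W) = 8 + Z
l(g(1, (-3)**3), 9)*(-21 - 158) = (8 + 30*(-3)**3)*(-21 - 158) = (8 + 30*(-27))*(-179) = (8 - 810)*(-179) = -802*(-179) = 143558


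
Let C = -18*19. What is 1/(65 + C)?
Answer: -1/277 ≈ -0.0036101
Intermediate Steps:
C = -342
1/(65 + C) = 1/(65 - 342) = 1/(-277) = -1/277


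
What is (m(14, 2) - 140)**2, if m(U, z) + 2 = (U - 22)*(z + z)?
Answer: 30276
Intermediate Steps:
m(U, z) = -2 + 2*z*(-22 + U) (m(U, z) = -2 + (U - 22)*(z + z) = -2 + (-22 + U)*(2*z) = -2 + 2*z*(-22 + U))
(m(14, 2) - 140)**2 = ((-2 - 44*2 + 2*14*2) - 140)**2 = ((-2 - 88 + 56) - 140)**2 = (-34 - 140)**2 = (-174)**2 = 30276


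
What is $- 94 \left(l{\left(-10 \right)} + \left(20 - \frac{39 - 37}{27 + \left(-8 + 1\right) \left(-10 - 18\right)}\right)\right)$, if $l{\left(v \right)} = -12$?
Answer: $- \frac{167508}{223} \approx -751.16$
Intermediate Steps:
$- 94 \left(l{\left(-10 \right)} + \left(20 - \frac{39 - 37}{27 + \left(-8 + 1\right) \left(-10 - 18\right)}\right)\right) = - 94 \left(-12 + \left(20 - \frac{39 - 37}{27 + \left(-8 + 1\right) \left(-10 - 18\right)}\right)\right) = - 94 \left(-12 + \left(20 - \frac{2}{27 - -196}\right)\right) = - 94 \left(-12 + \left(20 - \frac{2}{27 + 196}\right)\right) = - 94 \left(-12 + \left(20 - \frac{2}{223}\right)\right) = - 94 \left(-12 + \frac{4458}{223}\right) = \left(-94\right) \frac{1782}{223} = - \frac{167508}{223}$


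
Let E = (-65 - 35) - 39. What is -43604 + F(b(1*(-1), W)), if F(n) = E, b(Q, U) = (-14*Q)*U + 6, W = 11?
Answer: -43743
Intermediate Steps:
b(Q, U) = 6 - 14*Q*U (b(Q, U) = -14*Q*U + 6 = 6 - 14*Q*U)
E = -139 (E = -100 - 39 = -139)
F(n) = -139
-43604 + F(b(1*(-1), W)) = -43604 - 139 = -43743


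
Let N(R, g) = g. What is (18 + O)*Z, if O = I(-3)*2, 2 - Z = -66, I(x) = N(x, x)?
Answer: 816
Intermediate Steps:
I(x) = x
Z = 68 (Z = 2 - 1*(-66) = 2 + 66 = 68)
O = -6 (O = -3*2 = -6)
(18 + O)*Z = (18 - 6)*68 = 12*68 = 816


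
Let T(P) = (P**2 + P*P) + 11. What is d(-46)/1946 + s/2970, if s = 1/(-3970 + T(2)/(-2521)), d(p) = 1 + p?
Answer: -334406523929/14461171308045 ≈ -0.023124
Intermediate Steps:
T(P) = 11 + 2*P**2 (T(P) = (P**2 + P**2) + 11 = 2*P**2 + 11 = 11 + 2*P**2)
s = -2521/10008389 (s = 1/(-3970 + (11 + 2*2**2)/(-2521)) = 1/(-3970 + (11 + 2*4)*(-1/2521)) = 1/(-3970 + (11 + 8)*(-1/2521)) = 1/(-3970 + 19*(-1/2521)) = 1/(-3970 - 19/2521) = 1/(-10008389/2521) = -2521/10008389 ≈ -0.00025189)
d(-46)/1946 + s/2970 = (1 - 46)/1946 - 2521/10008389/2970 = -45*1/1946 - 2521/10008389*1/2970 = -45/1946 - 2521/29724915330 = -334406523929/14461171308045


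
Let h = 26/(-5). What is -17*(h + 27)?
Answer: -1853/5 ≈ -370.60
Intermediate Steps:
h = -26/5 (h = 26*(-⅕) = -26/5 ≈ -5.2000)
-17*(h + 27) = -17*(-26/5 + 27) = -17*109/5 = -1853/5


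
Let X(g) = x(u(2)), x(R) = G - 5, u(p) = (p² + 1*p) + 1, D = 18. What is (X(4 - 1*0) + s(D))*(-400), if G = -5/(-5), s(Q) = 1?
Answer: 1200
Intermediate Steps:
u(p) = 1 + p + p² (u(p) = (p² + p) + 1 = (p + p²) + 1 = 1 + p + p²)
G = 1 (G = -5*(-⅕) = 1)
x(R) = -4 (x(R) = 1 - 5 = -4)
X(g) = -4
(X(4 - 1*0) + s(D))*(-400) = (-4 + 1)*(-400) = -3*(-400) = 1200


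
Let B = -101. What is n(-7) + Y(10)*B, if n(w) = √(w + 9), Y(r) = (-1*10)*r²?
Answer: 101000 + √2 ≈ 1.0100e+5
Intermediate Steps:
Y(r) = -10*r²
n(w) = √(9 + w)
n(-7) + Y(10)*B = √(9 - 7) - 10*10²*(-101) = √2 - 10*100*(-101) = √2 - 1000*(-101) = √2 + 101000 = 101000 + √2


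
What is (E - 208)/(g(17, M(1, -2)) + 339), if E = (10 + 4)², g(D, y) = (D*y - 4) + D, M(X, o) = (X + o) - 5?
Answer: -6/125 ≈ -0.048000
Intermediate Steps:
M(X, o) = -5 + X + o
g(D, y) = -4 + D + D*y (g(D, y) = (-4 + D*y) + D = -4 + D + D*y)
E = 196 (E = 14² = 196)
(E - 208)/(g(17, M(1, -2)) + 339) = (196 - 208)/((-4 + 17 + 17*(-5 + 1 - 2)) + 339) = -12/((-4 + 17 + 17*(-6)) + 339) = -12/((-4 + 17 - 102) + 339) = -12/(-89 + 339) = -12/250 = -12*1/250 = -6/125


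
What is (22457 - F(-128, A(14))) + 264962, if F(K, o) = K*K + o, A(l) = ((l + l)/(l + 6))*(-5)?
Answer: 271042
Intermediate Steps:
A(l) = -10*l/(6 + l) (A(l) = ((2*l)/(6 + l))*(-5) = (2*l/(6 + l))*(-5) = -10*l/(6 + l))
F(K, o) = o + K² (F(K, o) = K² + o = o + K²)
(22457 - F(-128, A(14))) + 264962 = (22457 - (-10*14/(6 + 14) + (-128)²)) + 264962 = (22457 - (-10*14/20 + 16384)) + 264962 = (22457 - (-10*14*1/20 + 16384)) + 264962 = (22457 - (-7 + 16384)) + 264962 = (22457 - 1*16377) + 264962 = (22457 - 16377) + 264962 = 6080 + 264962 = 271042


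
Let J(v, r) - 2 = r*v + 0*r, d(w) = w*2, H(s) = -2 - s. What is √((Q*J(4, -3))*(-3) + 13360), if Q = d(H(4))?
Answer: 10*√130 ≈ 114.02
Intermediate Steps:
d(w) = 2*w
Q = -12 (Q = 2*(-2 - 1*4) = 2*(-2 - 4) = 2*(-6) = -12)
J(v, r) = 2 + r*v (J(v, r) = 2 + (r*v + 0*r) = 2 + (r*v + 0) = 2 + r*v)
√((Q*J(4, -3))*(-3) + 13360) = √(-12*(2 - 3*4)*(-3) + 13360) = √(-12*(2 - 12)*(-3) + 13360) = √(-12*(-10)*(-3) + 13360) = √(120*(-3) + 13360) = √(-360 + 13360) = √13000 = 10*√130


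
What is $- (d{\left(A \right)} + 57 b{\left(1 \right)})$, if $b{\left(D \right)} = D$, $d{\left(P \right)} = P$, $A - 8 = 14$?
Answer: $-79$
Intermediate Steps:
$A = 22$ ($A = 8 + 14 = 22$)
$- (d{\left(A \right)} + 57 b{\left(1 \right)}) = - (22 + 57 \cdot 1) = - (22 + 57) = \left(-1\right) 79 = -79$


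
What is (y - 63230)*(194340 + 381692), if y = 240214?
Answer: 101948447488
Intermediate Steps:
(y - 63230)*(194340 + 381692) = (240214 - 63230)*(194340 + 381692) = 176984*576032 = 101948447488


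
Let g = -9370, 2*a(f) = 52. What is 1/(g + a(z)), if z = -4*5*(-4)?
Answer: -1/9344 ≈ -0.00010702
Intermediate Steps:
z = 80 (z = -20*(-4) = 80)
a(f) = 26 (a(f) = (½)*52 = 26)
1/(g + a(z)) = 1/(-9370 + 26) = 1/(-9344) = -1/9344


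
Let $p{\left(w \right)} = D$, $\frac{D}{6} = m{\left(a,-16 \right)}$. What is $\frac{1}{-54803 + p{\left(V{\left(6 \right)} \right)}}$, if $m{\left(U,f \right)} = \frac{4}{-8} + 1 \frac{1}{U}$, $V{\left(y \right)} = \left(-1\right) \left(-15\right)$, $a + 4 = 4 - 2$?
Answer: $- \frac{1}{54809} \approx -1.8245 \cdot 10^{-5}$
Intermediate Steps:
$a = -2$ ($a = -4 + \left(4 - 2\right) = -4 + 2 = -2$)
$V{\left(y \right)} = 15$
$m{\left(U,f \right)} = - \frac{1}{2} + \frac{1}{U}$ ($m{\left(U,f \right)} = 4 \left(- \frac{1}{8}\right) + \frac{1}{U} = - \frac{1}{2} + \frac{1}{U}$)
$D = -6$ ($D = 6 \frac{2 - -2}{2 \left(-2\right)} = 6 \cdot \frac{1}{2} \left(- \frac{1}{2}\right) \left(2 + 2\right) = 6 \cdot \frac{1}{2} \left(- \frac{1}{2}\right) 4 = 6 \left(-1\right) = -6$)
$p{\left(w \right)} = -6$
$\frac{1}{-54803 + p{\left(V{\left(6 \right)} \right)}} = \frac{1}{-54803 - 6} = \frac{1}{-54809} = - \frac{1}{54809}$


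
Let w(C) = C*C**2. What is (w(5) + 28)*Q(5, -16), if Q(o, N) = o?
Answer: 765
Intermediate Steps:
w(C) = C**3
(w(5) + 28)*Q(5, -16) = (5**3 + 28)*5 = (125 + 28)*5 = 153*5 = 765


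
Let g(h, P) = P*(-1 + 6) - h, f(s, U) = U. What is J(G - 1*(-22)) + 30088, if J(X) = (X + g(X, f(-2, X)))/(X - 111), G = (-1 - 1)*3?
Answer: 571656/19 ≈ 30087.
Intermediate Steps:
G = -6 (G = -2*3 = -6)
g(h, P) = -h + 5*P (g(h, P) = P*5 - h = 5*P - h = -h + 5*P)
J(X) = 5*X/(-111 + X) (J(X) = (X + (-X + 5*X))/(X - 111) = (X + 4*X)/(-111 + X) = (5*X)/(-111 + X) = 5*X/(-111 + X))
J(G - 1*(-22)) + 30088 = 5*(-6 - 1*(-22))/(-111 + (-6 - 1*(-22))) + 30088 = 5*(-6 + 22)/(-111 + (-6 + 22)) + 30088 = 5*16/(-111 + 16) + 30088 = 5*16/(-95) + 30088 = 5*16*(-1/95) + 30088 = -16/19 + 30088 = 571656/19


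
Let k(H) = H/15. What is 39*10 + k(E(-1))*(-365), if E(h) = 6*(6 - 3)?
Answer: -48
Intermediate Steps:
E(h) = 18 (E(h) = 6*3 = 18)
k(H) = H/15 (k(H) = H*(1/15) = H/15)
39*10 + k(E(-1))*(-365) = 39*10 + ((1/15)*18)*(-365) = 390 + (6/5)*(-365) = 390 - 438 = -48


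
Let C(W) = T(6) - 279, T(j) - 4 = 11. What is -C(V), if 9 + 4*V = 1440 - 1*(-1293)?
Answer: 264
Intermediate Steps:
T(j) = 15 (T(j) = 4 + 11 = 15)
V = 681 (V = -9/4 + (1440 - 1*(-1293))/4 = -9/4 + (1440 + 1293)/4 = -9/4 + (1/4)*2733 = -9/4 + 2733/4 = 681)
C(W) = -264 (C(W) = 15 - 279 = -264)
-C(V) = -1*(-264) = 264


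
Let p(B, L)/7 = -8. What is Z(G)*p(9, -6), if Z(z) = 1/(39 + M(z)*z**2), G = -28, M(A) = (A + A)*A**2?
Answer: 56/34420697 ≈ 1.6269e-6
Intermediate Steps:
p(B, L) = -56 (p(B, L) = 7*(-8) = -56)
M(A) = 2*A**3 (M(A) = (2*A)*A**2 = 2*A**3)
Z(z) = 1/(39 + 2*z**5) (Z(z) = 1/(39 + (2*z**3)*z**2) = 1/(39 + 2*z**5))
Z(G)*p(9, -6) = -56/(39 + 2*(-28)**5) = -56/(39 + 2*(-17210368)) = -56/(39 - 34420736) = -56/(-34420697) = -1/34420697*(-56) = 56/34420697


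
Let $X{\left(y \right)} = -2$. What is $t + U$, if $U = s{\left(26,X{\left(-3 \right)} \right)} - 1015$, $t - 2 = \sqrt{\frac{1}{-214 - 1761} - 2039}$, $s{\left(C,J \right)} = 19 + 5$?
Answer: $-989 + \frac{i \sqrt{318135054}}{395} \approx -989.0 + 45.155 i$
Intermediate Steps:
$s{\left(C,J \right)} = 24$
$t = 2 + \frac{i \sqrt{318135054}}{395}$ ($t = 2 + \sqrt{\frac{1}{-214 - 1761} - 2039} = 2 + \sqrt{\frac{1}{-1975} - 2039} = 2 + \sqrt{- \frac{1}{1975} - 2039} = 2 + \sqrt{- \frac{4027026}{1975}} = 2 + \frac{i \sqrt{318135054}}{395} \approx 2.0 + 45.155 i$)
$U = -991$ ($U = 24 - 1015 = -991$)
$t + U = \left(2 + \frac{i \sqrt{318135054}}{395}\right) - 991 = -989 + \frac{i \sqrt{318135054}}{395}$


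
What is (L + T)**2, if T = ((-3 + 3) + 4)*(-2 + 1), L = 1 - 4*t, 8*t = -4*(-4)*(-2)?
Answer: 169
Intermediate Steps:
t = -4 (t = (-4*(-4)*(-2))/8 = (16*(-2))/8 = (1/8)*(-32) = -4)
L = 17 (L = 1 - 4*(-4) = 1 + 16 = 17)
T = -4 (T = (0 + 4)*(-1) = 4*(-1) = -4)
(L + T)**2 = (17 - 4)**2 = 13**2 = 169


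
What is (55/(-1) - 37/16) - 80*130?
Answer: -167317/16 ≈ -10457.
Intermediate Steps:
(55/(-1) - 37/16) - 80*130 = (55*(-1) - 37*1/16) - 10400 = (-55 - 37/16) - 10400 = -917/16 - 10400 = -167317/16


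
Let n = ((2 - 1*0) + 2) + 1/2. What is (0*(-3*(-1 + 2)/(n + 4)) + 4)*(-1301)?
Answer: -5204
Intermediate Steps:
n = 9/2 (n = ((2 + 0) + 2) + 1*(1/2) = (2 + 2) + 1/2 = 4 + 1/2 = 9/2 ≈ 4.5000)
(0*(-3*(-1 + 2)/(n + 4)) + 4)*(-1301) = (0*(-3*(-1 + 2)/(9/2 + 4)) + 4)*(-1301) = (0*(-3/17/2) + 4)*(-1301) = (0*(-3*2/17) + 4)*(-1301) = (0*(-6/17) + 4)*(-1301) = (0 + 4)*(-1301) = 4*(-1301) = -5204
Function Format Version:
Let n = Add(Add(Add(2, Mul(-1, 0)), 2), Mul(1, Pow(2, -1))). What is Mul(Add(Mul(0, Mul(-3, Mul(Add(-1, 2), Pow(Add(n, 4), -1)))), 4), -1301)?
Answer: -5204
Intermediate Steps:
n = Rational(9, 2) (n = Add(Add(Add(2, 0), 2), Mul(1, Rational(1, 2))) = Add(Add(2, 2), Rational(1, 2)) = Add(4, Rational(1, 2)) = Rational(9, 2) ≈ 4.5000)
Mul(Add(Mul(0, Mul(-3, Mul(Add(-1, 2), Pow(Add(n, 4), -1)))), 4), -1301) = Mul(Add(Mul(0, Mul(-3, Mul(Add(-1, 2), Pow(Add(Rational(9, 2), 4), -1)))), 4), -1301) = Mul(Add(Mul(0, Mul(-3, Mul(1, Pow(Rational(17, 2), -1)))), 4), -1301) = Mul(Add(Mul(0, Mul(-3, Mul(1, Rational(2, 17)))), 4), -1301) = Mul(Add(Mul(0, Mul(-3, Rational(2, 17))), 4), -1301) = Mul(Add(Mul(0, Rational(-6, 17)), 4), -1301) = Mul(Add(0, 4), -1301) = Mul(4, -1301) = -5204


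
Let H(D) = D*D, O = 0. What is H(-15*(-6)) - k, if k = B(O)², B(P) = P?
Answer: 8100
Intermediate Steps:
H(D) = D²
k = 0 (k = 0² = 0)
H(-15*(-6)) - k = (-15*(-6))² - 1*0 = 90² + 0 = 8100 + 0 = 8100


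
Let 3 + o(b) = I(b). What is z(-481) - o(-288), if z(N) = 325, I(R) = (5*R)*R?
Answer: -414392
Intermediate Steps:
I(R) = 5*R²
o(b) = -3 + 5*b²
z(-481) - o(-288) = 325 - (-3 + 5*(-288)²) = 325 - (-3 + 5*82944) = 325 - (-3 + 414720) = 325 - 1*414717 = 325 - 414717 = -414392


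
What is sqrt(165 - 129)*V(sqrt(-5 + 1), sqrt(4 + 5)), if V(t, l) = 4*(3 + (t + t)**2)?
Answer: -312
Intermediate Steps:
V(t, l) = 12 + 16*t**2 (V(t, l) = 4*(3 + (2*t)**2) = 4*(3 + 4*t**2) = 12 + 16*t**2)
sqrt(165 - 129)*V(sqrt(-5 + 1), sqrt(4 + 5)) = sqrt(165 - 129)*(12 + 16*(sqrt(-5 + 1))**2) = sqrt(36)*(12 + 16*(sqrt(-4))**2) = 6*(12 + 16*(2*I)**2) = 6*(12 + 16*(-4)) = 6*(12 - 64) = 6*(-52) = -312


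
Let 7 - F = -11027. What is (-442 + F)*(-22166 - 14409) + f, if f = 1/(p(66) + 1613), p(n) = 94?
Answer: -661295896799/1707 ≈ -3.8740e+8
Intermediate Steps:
F = 11034 (F = 7 - 1*(-11027) = 7 + 11027 = 11034)
f = 1/1707 (f = 1/(94 + 1613) = 1/1707 ≈ 0.00058582)
(-442 + F)*(-22166 - 14409) + f = (-442 + 11034)*(-22166 - 14409) + 1/1707 = 10592*(-36575) + 1/1707 = -387402400 + 1/1707 = -661295896799/1707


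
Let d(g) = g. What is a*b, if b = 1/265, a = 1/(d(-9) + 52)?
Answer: 1/11395 ≈ 8.7758e-5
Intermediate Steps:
a = 1/43 (a = 1/(-9 + 52) = 1/43 ≈ 0.023256)
b = 1/265 ≈ 0.0037736
a*b = (1/43)*(1/265) = 1/11395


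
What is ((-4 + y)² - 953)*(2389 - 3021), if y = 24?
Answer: 349496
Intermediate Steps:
((-4 + y)² - 953)*(2389 - 3021) = ((-4 + 24)² - 953)*(2389 - 3021) = (20² - 953)*(-632) = (400 - 953)*(-632) = -553*(-632) = 349496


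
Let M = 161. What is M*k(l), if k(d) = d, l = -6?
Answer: -966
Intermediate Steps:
M*k(l) = 161*(-6) = -966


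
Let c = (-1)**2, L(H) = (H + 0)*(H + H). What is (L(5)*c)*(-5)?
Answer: -250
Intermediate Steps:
L(H) = 2*H**2 (L(H) = H*(2*H) = 2*H**2)
c = 1
(L(5)*c)*(-5) = ((2*5**2)*1)*(-5) = ((2*25)*1)*(-5) = (50*1)*(-5) = 50*(-5) = -250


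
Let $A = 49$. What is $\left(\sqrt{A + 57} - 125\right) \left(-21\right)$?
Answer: $2625 - 21 \sqrt{106} \approx 2408.8$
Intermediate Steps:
$\left(\sqrt{A + 57} - 125\right) \left(-21\right) = \left(\sqrt{49 + 57} - 125\right) \left(-21\right) = \left(\sqrt{106} - 125\right) \left(-21\right) = \left(-125 + \sqrt{106}\right) \left(-21\right) = 2625 - 21 \sqrt{106}$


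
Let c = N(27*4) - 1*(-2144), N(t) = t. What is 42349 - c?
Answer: 40097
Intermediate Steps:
c = 2252 (c = 27*4 - 1*(-2144) = 108 + 2144 = 2252)
42349 - c = 42349 - 1*2252 = 42349 - 2252 = 40097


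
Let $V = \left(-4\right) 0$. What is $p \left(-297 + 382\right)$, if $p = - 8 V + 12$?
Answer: $1020$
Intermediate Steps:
$V = 0$
$p = 12$ ($p = \left(-8\right) 0 + 12 = 0 + 12 = 12$)
$p \left(-297 + 382\right) = 12 \left(-297 + 382\right) = 12 \cdot 85 = 1020$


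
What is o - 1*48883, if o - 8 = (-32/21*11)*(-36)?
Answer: -337901/7 ≈ -48272.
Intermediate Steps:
o = 4280/7 (o = 8 + (-32/21*11)*(-36) = 8 + (-32*1/21*11)*(-36) = 8 - 32/21*11*(-36) = 8 - 352/21*(-36) = 8 + 4224/7 = 4280/7 ≈ 611.43)
o - 1*48883 = 4280/7 - 1*48883 = 4280/7 - 48883 = -337901/7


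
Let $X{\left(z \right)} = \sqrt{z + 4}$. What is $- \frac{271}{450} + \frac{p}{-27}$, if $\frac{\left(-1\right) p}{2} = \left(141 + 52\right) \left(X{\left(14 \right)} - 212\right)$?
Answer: $- \frac{4092413}{1350} + \frac{386 \sqrt{2}}{9} \approx -2970.8$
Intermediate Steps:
$X{\left(z \right)} = \sqrt{4 + z}$
$p = 81832 - 1158 \sqrt{2}$ ($p = - 2 \left(141 + 52\right) \left(\sqrt{4 + 14} - 212\right) = - 2 \cdot 193 \left(\sqrt{18} - 212\right) = - 2 \cdot 193 \left(3 \sqrt{2} - 212\right) = - 2 \cdot 193 \left(-212 + 3 \sqrt{2}\right) = - 2 \left(-40916 + 579 \sqrt{2}\right) = 81832 - 1158 \sqrt{2} \approx 80194.0$)
$- \frac{271}{450} + \frac{p}{-27} = - \frac{271}{450} + \frac{81832 - 1158 \sqrt{2}}{-27} = \left(-271\right) \frac{1}{450} + \left(81832 - 1158 \sqrt{2}\right) \left(- \frac{1}{27}\right) = - \frac{271}{450} - \left(\frac{81832}{27} - \frac{386 \sqrt{2}}{9}\right) = - \frac{4092413}{1350} + \frac{386 \sqrt{2}}{9}$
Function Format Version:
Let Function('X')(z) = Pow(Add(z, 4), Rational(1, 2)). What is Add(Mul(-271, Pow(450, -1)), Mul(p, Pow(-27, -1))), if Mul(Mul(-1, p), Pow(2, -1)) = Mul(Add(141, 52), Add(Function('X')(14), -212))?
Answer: Add(Rational(-4092413, 1350), Mul(Rational(386, 9), Pow(2, Rational(1, 2)))) ≈ -2970.8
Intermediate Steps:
Function('X')(z) = Pow(Add(4, z), Rational(1, 2))
p = Add(81832, Mul(-1158, Pow(2, Rational(1, 2)))) (p = Mul(-2, Mul(Add(141, 52), Add(Pow(Add(4, 14), Rational(1, 2)), -212))) = Mul(-2, Mul(193, Add(Pow(18, Rational(1, 2)), -212))) = Mul(-2, Mul(193, Add(Mul(3, Pow(2, Rational(1, 2))), -212))) = Mul(-2, Mul(193, Add(-212, Mul(3, Pow(2, Rational(1, 2)))))) = Mul(-2, Add(-40916, Mul(579, Pow(2, Rational(1, 2))))) = Add(81832, Mul(-1158, Pow(2, Rational(1, 2)))) ≈ 80194.)
Add(Mul(-271, Pow(450, -1)), Mul(p, Pow(-27, -1))) = Add(Mul(-271, Pow(450, -1)), Mul(Add(81832, Mul(-1158, Pow(2, Rational(1, 2)))), Pow(-27, -1))) = Add(Mul(-271, Rational(1, 450)), Mul(Add(81832, Mul(-1158, Pow(2, Rational(1, 2)))), Rational(-1, 27))) = Add(Rational(-271, 450), Add(Rational(-81832, 27), Mul(Rational(386, 9), Pow(2, Rational(1, 2))))) = Add(Rational(-4092413, 1350), Mul(Rational(386, 9), Pow(2, Rational(1, 2))))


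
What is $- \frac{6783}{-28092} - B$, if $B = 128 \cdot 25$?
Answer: $- \frac{29962539}{9364} \approx -3199.8$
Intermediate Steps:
$B = 3200$
$- \frac{6783}{-28092} - B = - \frac{6783}{-28092} - 3200 = \left(-6783\right) \left(- \frac{1}{28092}\right) - 3200 = \frac{2261}{9364} - 3200 = - \frac{29962539}{9364}$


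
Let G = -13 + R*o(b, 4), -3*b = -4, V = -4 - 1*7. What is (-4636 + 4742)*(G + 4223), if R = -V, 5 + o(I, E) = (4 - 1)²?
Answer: 450924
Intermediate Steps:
V = -11 (V = -4 - 7 = -11)
b = 4/3 (b = -⅓*(-4) = 4/3 ≈ 1.3333)
o(I, E) = 4 (o(I, E) = -5 + (4 - 1)² = -5 + 3² = -5 + 9 = 4)
R = 11 (R = -1*(-11) = 11)
G = 31 (G = -13 + 11*4 = -13 + 44 = 31)
(-4636 + 4742)*(G + 4223) = (-4636 + 4742)*(31 + 4223) = 106*4254 = 450924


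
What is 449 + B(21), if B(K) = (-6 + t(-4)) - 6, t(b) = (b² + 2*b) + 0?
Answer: 445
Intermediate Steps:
t(b) = b² + 2*b
B(K) = -4 (B(K) = (-6 - 4*(2 - 4)) - 6 = (-6 - 4*(-2)) - 6 = (-6 + 8) - 6 = 2 - 6 = -4)
449 + B(21) = 449 - 4 = 445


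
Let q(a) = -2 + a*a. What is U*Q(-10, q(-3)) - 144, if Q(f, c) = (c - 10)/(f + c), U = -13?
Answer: -157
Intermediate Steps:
q(a) = -2 + a**2
Q(f, c) = (-10 + c)/(c + f)
U*Q(-10, q(-3)) - 144 = -13*(-10 + (-2 + (-3)**2))/((-2 + (-3)**2) - 10) - 144 = -13*(-10 + (-2 + 9))/((-2 + 9) - 10) - 144 = -13*(-10 + 7)/(7 - 10) - 144 = -13*(-3)/(-3) - 144 = -(-13)*(-3)/3 - 144 = -13*1 - 144 = -13 - 144 = -157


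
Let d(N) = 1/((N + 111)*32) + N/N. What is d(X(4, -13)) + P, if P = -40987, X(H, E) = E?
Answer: -128532095/3136 ≈ -40986.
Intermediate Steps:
d(N) = 1 + 1/(32*(111 + N)) (d(N) = (1/32)/(111 + N) + 1 = 1/(32*(111 + N)) + 1 = 1 + 1/(32*(111 + N)))
d(X(4, -13)) + P = (3553/32 - 13)/(111 - 13) - 40987 = (3137/32)/98 - 40987 = (1/98)*(3137/32) - 40987 = 3137/3136 - 40987 = -128532095/3136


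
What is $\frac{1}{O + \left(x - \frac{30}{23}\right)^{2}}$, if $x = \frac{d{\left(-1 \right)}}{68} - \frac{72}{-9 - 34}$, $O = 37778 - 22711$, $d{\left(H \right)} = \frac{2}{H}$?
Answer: $\frac{1130707876}{17036506784717} \approx 6.637 \cdot 10^{-5}$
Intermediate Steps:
$O = 15067$
$x = \frac{2405}{1462}$ ($x = \frac{2 \frac{1}{-1}}{68} - \frac{72}{-9 - 34} = 2 \left(-1\right) \frac{1}{68} - \frac{72}{-43} = \left(-2\right) \frac{1}{68} - - \frac{72}{43} = - \frac{1}{34} + \frac{72}{43} = \frac{2405}{1462} \approx 1.645$)
$\frac{1}{O + \left(x - \frac{30}{23}\right)^{2}} = \frac{1}{15067 + \left(\frac{2405}{1462} - \frac{30}{23}\right)^{2}} = \frac{1}{15067 + \left(\frac{11455}{33626}\right)^{2}} = \frac{1}{15067 + \frac{131217025}{1130707876}} = \frac{1}{\frac{17036506784717}{1130707876}} = \frac{1130707876}{17036506784717}$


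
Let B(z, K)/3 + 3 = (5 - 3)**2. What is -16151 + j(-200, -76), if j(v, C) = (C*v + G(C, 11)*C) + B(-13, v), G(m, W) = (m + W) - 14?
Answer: 5056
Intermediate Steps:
G(m, W) = -14 + W + m (G(m, W) = (W + m) - 14 = -14 + W + m)
B(z, K) = 3 (B(z, K) = -9 + 3*(5 - 3)**2 = -9 + 3*2**2 = -9 + 3*4 = -9 + 12 = 3)
j(v, C) = 3 + C*v + C*(-3 + C) (j(v, C) = (C*v + (-14 + 11 + C)*C) + 3 = (C*v + (-3 + C)*C) + 3 = (C*v + C*(-3 + C)) + 3 = 3 + C*v + C*(-3 + C))
-16151 + j(-200, -76) = -16151 + (3 - 76*(-200) - 76*(-3 - 76)) = -16151 + (3 + 15200 - 76*(-79)) = -16151 + (3 + 15200 + 6004) = -16151 + 21207 = 5056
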